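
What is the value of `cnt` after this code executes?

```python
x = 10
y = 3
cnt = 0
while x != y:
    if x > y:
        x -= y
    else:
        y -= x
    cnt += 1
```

Let's trace through this code step by step.

Initialize: x = 10
Initialize: y = 3
Initialize: cnt = 0
Entering loop: while x != y:

After execution: cnt = 5
5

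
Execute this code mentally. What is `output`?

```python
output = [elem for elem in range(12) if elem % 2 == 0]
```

Let's trace through this code step by step.

Initialize: output = [elem for elem in range(12) if elem % 2 == 0]

After execution: output = [0, 2, 4, 6, 8, 10]
[0, 2, 4, 6, 8, 10]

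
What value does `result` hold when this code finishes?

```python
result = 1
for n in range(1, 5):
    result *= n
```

Let's trace through this code step by step.

Initialize: result = 1
Entering loop: for n in range(1, 5):

After execution: result = 24
24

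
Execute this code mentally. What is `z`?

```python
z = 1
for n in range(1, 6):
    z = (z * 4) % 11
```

Let's trace through this code step by step.

Initialize: z = 1
Entering loop: for n in range(1, 6):

After execution: z = 1
1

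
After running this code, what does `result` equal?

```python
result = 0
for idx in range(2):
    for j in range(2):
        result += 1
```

Let's trace through this code step by step.

Initialize: result = 0
Entering loop: for idx in range(2):

After execution: result = 4
4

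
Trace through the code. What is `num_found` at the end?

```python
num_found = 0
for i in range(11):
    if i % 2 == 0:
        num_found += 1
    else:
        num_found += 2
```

Let's trace through this code step by step.

Initialize: num_found = 0
Entering loop: for i in range(11):

After execution: num_found = 16
16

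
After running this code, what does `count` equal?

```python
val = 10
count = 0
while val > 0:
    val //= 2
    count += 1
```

Let's trace through this code step by step.

Initialize: val = 10
Initialize: count = 0
Entering loop: while val > 0:

After execution: count = 4
4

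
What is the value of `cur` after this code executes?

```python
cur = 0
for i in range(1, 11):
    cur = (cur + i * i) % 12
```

Let's trace through this code step by step.

Initialize: cur = 0
Entering loop: for i in range(1, 11):

After execution: cur = 1
1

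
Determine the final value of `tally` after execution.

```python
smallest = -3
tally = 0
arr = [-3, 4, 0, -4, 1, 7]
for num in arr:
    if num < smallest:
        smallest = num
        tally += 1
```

Let's trace through this code step by step.

Initialize: smallest = -3
Initialize: tally = 0
Initialize: arr = [-3, 4, 0, -4, 1, 7]
Entering loop: for num in arr:

After execution: tally = 1
1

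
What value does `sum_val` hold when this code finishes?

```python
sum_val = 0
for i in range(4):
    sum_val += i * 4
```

Let's trace through this code step by step.

Initialize: sum_val = 0
Entering loop: for i in range(4):

After execution: sum_val = 24
24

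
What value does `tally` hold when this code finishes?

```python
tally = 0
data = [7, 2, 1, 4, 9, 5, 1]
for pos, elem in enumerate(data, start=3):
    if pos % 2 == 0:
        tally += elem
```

Let's trace through this code step by step.

Initialize: tally = 0
Initialize: data = [7, 2, 1, 4, 9, 5, 1]
Entering loop: for pos, elem in enumerate(data, start=3):

After execution: tally = 11
11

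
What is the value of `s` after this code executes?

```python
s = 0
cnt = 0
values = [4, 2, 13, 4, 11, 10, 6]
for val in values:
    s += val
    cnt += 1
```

Let's trace through this code step by step.

Initialize: s = 0
Initialize: cnt = 0
Initialize: values = [4, 2, 13, 4, 11, 10, 6]
Entering loop: for val in values:

After execution: s = 50
50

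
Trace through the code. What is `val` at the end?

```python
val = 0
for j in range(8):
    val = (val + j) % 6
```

Let's trace through this code step by step.

Initialize: val = 0
Entering loop: for j in range(8):

After execution: val = 4
4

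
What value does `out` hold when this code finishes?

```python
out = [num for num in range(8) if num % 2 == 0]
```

Let's trace through this code step by step.

Initialize: out = [num for num in range(8) if num % 2 == 0]

After execution: out = [0, 2, 4, 6]
[0, 2, 4, 6]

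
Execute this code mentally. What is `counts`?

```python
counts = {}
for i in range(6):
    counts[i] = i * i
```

Let's trace through this code step by step.

Initialize: counts = {}
Entering loop: for i in range(6):

After execution: counts = {0: 0, 1: 1, 2: 4, 3: 9, 4: 16, 5: 25}
{0: 0, 1: 1, 2: 4, 3: 9, 4: 16, 5: 25}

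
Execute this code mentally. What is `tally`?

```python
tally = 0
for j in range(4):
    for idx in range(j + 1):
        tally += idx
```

Let's trace through this code step by step.

Initialize: tally = 0
Entering loop: for j in range(4):

After execution: tally = 10
10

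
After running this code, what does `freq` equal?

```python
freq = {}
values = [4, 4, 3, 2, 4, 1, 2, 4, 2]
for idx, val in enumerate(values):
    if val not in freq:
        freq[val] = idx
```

Let's trace through this code step by step.

Initialize: freq = {}
Initialize: values = [4, 4, 3, 2, 4, 1, 2, 4, 2]
Entering loop: for idx, val in enumerate(values):

After execution: freq = {4: 0, 3: 2, 2: 3, 1: 5}
{4: 0, 3: 2, 2: 3, 1: 5}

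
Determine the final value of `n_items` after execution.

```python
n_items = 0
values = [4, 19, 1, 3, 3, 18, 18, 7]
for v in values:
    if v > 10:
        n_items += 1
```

Let's trace through this code step by step.

Initialize: n_items = 0
Initialize: values = [4, 19, 1, 3, 3, 18, 18, 7]
Entering loop: for v in values:

After execution: n_items = 3
3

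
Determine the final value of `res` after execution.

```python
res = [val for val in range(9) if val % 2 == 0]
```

Let's trace through this code step by step.

Initialize: res = [val for val in range(9) if val % 2 == 0]

After execution: res = [0, 2, 4, 6, 8]
[0, 2, 4, 6, 8]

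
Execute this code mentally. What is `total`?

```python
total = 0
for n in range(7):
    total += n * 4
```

Let's trace through this code step by step.

Initialize: total = 0
Entering loop: for n in range(7):

After execution: total = 84
84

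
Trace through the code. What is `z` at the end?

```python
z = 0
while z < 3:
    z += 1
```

Let's trace through this code step by step.

Initialize: z = 0
Entering loop: while z < 3:

After execution: z = 3
3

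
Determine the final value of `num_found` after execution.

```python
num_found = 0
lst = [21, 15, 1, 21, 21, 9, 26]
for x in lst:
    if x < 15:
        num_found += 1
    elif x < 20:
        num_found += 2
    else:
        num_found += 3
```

Let's trace through this code step by step.

Initialize: num_found = 0
Initialize: lst = [21, 15, 1, 21, 21, 9, 26]
Entering loop: for x in lst:

After execution: num_found = 16
16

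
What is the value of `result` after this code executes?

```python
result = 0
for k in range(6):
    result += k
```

Let's trace through this code step by step.

Initialize: result = 0
Entering loop: for k in range(6):

After execution: result = 15
15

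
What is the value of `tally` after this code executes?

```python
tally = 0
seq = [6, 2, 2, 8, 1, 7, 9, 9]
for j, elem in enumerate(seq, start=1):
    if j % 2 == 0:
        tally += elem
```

Let's trace through this code step by step.

Initialize: tally = 0
Initialize: seq = [6, 2, 2, 8, 1, 7, 9, 9]
Entering loop: for j, elem in enumerate(seq, start=1):

After execution: tally = 26
26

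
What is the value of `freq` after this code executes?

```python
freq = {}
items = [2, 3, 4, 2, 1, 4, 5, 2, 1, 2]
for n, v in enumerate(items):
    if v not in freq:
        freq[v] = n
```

Let's trace through this code step by step.

Initialize: freq = {}
Initialize: items = [2, 3, 4, 2, 1, 4, 5, 2, 1, 2]
Entering loop: for n, v in enumerate(items):

After execution: freq = {2: 0, 3: 1, 4: 2, 1: 4, 5: 6}
{2: 0, 3: 1, 4: 2, 1: 4, 5: 6}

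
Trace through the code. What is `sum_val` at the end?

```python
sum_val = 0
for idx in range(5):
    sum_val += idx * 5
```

Let's trace through this code step by step.

Initialize: sum_val = 0
Entering loop: for idx in range(5):

After execution: sum_val = 50
50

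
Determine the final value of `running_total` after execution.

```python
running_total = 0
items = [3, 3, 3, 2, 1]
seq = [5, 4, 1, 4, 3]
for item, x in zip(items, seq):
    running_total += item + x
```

Let's trace through this code step by step.

Initialize: running_total = 0
Initialize: items = [3, 3, 3, 2, 1]
Initialize: seq = [5, 4, 1, 4, 3]
Entering loop: for item, x in zip(items, seq):

After execution: running_total = 29
29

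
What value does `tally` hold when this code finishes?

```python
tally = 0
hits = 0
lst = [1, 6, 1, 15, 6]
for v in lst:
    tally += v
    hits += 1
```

Let's trace through this code step by step.

Initialize: tally = 0
Initialize: hits = 0
Initialize: lst = [1, 6, 1, 15, 6]
Entering loop: for v in lst:

After execution: tally = 29
29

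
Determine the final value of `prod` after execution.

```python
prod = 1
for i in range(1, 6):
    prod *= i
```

Let's trace through this code step by step.

Initialize: prod = 1
Entering loop: for i in range(1, 6):

After execution: prod = 120
120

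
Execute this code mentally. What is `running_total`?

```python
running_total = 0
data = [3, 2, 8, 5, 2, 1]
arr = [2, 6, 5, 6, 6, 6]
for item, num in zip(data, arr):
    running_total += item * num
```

Let's trace through this code step by step.

Initialize: running_total = 0
Initialize: data = [3, 2, 8, 5, 2, 1]
Initialize: arr = [2, 6, 5, 6, 6, 6]
Entering loop: for item, num in zip(data, arr):

After execution: running_total = 106
106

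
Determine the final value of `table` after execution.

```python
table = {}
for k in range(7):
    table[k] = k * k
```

Let's trace through this code step by step.

Initialize: table = {}
Entering loop: for k in range(7):

After execution: table = {0: 0, 1: 1, 2: 4, 3: 9, 4: 16, 5: 25, 6: 36}
{0: 0, 1: 1, 2: 4, 3: 9, 4: 16, 5: 25, 6: 36}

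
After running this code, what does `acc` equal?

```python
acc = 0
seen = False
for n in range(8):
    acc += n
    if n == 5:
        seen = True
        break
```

Let's trace through this code step by step.

Initialize: acc = 0
Initialize: seen = False
Entering loop: for n in range(8):

After execution: acc = 15
15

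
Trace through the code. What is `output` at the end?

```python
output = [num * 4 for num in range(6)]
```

Let's trace through this code step by step.

Initialize: output = [num * 4 for num in range(6)]

After execution: output = [0, 4, 8, 12, 16, 20]
[0, 4, 8, 12, 16, 20]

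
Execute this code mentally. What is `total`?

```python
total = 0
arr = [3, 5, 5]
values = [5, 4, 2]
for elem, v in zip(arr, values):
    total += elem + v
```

Let's trace through this code step by step.

Initialize: total = 0
Initialize: arr = [3, 5, 5]
Initialize: values = [5, 4, 2]
Entering loop: for elem, v in zip(arr, values):

After execution: total = 24
24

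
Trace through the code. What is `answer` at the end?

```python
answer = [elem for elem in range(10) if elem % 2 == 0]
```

Let's trace through this code step by step.

Initialize: answer = [elem for elem in range(10) if elem % 2 == 0]

After execution: answer = [0, 2, 4, 6, 8]
[0, 2, 4, 6, 8]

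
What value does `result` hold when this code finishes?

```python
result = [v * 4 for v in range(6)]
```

Let's trace through this code step by step.

Initialize: result = [v * 4 for v in range(6)]

After execution: result = [0, 4, 8, 12, 16, 20]
[0, 4, 8, 12, 16, 20]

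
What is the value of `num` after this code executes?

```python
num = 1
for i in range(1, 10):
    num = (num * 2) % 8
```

Let's trace through this code step by step.

Initialize: num = 1
Entering loop: for i in range(1, 10):

After execution: num = 0
0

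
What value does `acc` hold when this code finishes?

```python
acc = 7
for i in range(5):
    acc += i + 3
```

Let's trace through this code step by step.

Initialize: acc = 7
Entering loop: for i in range(5):

After execution: acc = 32
32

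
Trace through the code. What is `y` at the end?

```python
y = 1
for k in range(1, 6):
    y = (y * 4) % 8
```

Let's trace through this code step by step.

Initialize: y = 1
Entering loop: for k in range(1, 6):

After execution: y = 0
0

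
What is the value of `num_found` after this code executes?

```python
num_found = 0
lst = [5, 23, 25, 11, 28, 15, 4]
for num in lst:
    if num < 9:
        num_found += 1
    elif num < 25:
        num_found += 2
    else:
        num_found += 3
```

Let's trace through this code step by step.

Initialize: num_found = 0
Initialize: lst = [5, 23, 25, 11, 28, 15, 4]
Entering loop: for num in lst:

After execution: num_found = 14
14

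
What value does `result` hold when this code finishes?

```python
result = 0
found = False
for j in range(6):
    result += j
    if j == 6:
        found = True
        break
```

Let's trace through this code step by step.

Initialize: result = 0
Initialize: found = False
Entering loop: for j in range(6):

After execution: result = 15
15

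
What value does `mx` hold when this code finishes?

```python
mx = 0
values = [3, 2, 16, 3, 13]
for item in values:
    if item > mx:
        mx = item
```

Let's trace through this code step by step.

Initialize: mx = 0
Initialize: values = [3, 2, 16, 3, 13]
Entering loop: for item in values:

After execution: mx = 16
16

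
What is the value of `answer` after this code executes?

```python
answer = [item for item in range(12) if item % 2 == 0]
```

Let's trace through this code step by step.

Initialize: answer = [item for item in range(12) if item % 2 == 0]

After execution: answer = [0, 2, 4, 6, 8, 10]
[0, 2, 4, 6, 8, 10]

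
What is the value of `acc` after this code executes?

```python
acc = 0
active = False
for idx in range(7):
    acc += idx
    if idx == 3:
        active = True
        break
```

Let's trace through this code step by step.

Initialize: acc = 0
Initialize: active = False
Entering loop: for idx in range(7):

After execution: acc = 6
6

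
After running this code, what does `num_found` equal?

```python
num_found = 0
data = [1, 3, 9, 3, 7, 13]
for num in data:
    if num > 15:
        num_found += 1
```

Let's trace through this code step by step.

Initialize: num_found = 0
Initialize: data = [1, 3, 9, 3, 7, 13]
Entering loop: for num in data:

After execution: num_found = 0
0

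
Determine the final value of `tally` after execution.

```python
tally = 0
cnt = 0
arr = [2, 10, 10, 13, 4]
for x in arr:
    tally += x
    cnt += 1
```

Let's trace through this code step by step.

Initialize: tally = 0
Initialize: cnt = 0
Initialize: arr = [2, 10, 10, 13, 4]
Entering loop: for x in arr:

After execution: tally = 39
39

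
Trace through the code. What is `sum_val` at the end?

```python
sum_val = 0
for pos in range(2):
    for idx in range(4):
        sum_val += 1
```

Let's trace through this code step by step.

Initialize: sum_val = 0
Entering loop: for pos in range(2):

After execution: sum_val = 8
8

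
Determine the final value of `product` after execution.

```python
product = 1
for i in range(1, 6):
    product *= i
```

Let's trace through this code step by step.

Initialize: product = 1
Entering loop: for i in range(1, 6):

After execution: product = 120
120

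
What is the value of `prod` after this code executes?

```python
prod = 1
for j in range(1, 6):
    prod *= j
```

Let's trace through this code step by step.

Initialize: prod = 1
Entering loop: for j in range(1, 6):

After execution: prod = 120
120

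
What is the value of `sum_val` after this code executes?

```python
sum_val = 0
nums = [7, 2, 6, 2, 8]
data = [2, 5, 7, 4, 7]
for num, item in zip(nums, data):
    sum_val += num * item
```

Let's trace through this code step by step.

Initialize: sum_val = 0
Initialize: nums = [7, 2, 6, 2, 8]
Initialize: data = [2, 5, 7, 4, 7]
Entering loop: for num, item in zip(nums, data):

After execution: sum_val = 130
130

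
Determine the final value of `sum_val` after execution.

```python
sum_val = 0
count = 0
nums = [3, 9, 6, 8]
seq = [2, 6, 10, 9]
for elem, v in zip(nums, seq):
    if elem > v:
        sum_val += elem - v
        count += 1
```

Let's trace through this code step by step.

Initialize: sum_val = 0
Initialize: count = 0
Initialize: nums = [3, 9, 6, 8]
Initialize: seq = [2, 6, 10, 9]
Entering loop: for elem, v in zip(nums, seq):

After execution: sum_val = 4
4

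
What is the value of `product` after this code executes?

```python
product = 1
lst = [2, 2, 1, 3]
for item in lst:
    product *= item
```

Let's trace through this code step by step.

Initialize: product = 1
Initialize: lst = [2, 2, 1, 3]
Entering loop: for item in lst:

After execution: product = 12
12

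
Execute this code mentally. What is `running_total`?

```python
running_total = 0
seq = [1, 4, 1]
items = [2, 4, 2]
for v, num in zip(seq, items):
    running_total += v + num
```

Let's trace through this code step by step.

Initialize: running_total = 0
Initialize: seq = [1, 4, 1]
Initialize: items = [2, 4, 2]
Entering loop: for v, num in zip(seq, items):

After execution: running_total = 14
14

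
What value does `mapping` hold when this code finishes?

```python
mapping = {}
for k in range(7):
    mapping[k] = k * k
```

Let's trace through this code step by step.

Initialize: mapping = {}
Entering loop: for k in range(7):

After execution: mapping = {0: 0, 1: 1, 2: 4, 3: 9, 4: 16, 5: 25, 6: 36}
{0: 0, 1: 1, 2: 4, 3: 9, 4: 16, 5: 25, 6: 36}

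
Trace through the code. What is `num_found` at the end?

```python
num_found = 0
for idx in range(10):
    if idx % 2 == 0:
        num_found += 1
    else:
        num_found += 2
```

Let's trace through this code step by step.

Initialize: num_found = 0
Entering loop: for idx in range(10):

After execution: num_found = 15
15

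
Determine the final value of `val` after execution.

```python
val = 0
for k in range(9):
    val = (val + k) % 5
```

Let's trace through this code step by step.

Initialize: val = 0
Entering loop: for k in range(9):

After execution: val = 1
1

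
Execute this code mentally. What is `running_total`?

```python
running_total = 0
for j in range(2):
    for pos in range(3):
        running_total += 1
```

Let's trace through this code step by step.

Initialize: running_total = 0
Entering loop: for j in range(2):

After execution: running_total = 6
6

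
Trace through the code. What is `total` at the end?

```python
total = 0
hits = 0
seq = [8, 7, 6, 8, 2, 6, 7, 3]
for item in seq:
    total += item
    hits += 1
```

Let's trace through this code step by step.

Initialize: total = 0
Initialize: hits = 0
Initialize: seq = [8, 7, 6, 8, 2, 6, 7, 3]
Entering loop: for item in seq:

After execution: total = 47
47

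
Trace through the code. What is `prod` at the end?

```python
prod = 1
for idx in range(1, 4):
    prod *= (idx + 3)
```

Let's trace through this code step by step.

Initialize: prod = 1
Entering loop: for idx in range(1, 4):

After execution: prod = 120
120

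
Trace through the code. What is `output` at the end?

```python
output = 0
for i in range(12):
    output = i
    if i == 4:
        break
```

Let's trace through this code step by step.

Initialize: output = 0
Entering loop: for i in range(12):

After execution: output = 4
4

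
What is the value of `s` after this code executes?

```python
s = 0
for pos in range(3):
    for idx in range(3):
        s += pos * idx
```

Let's trace through this code step by step.

Initialize: s = 0
Entering loop: for pos in range(3):

After execution: s = 9
9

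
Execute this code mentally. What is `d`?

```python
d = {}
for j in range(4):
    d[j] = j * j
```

Let's trace through this code step by step.

Initialize: d = {}
Entering loop: for j in range(4):

After execution: d = {0: 0, 1: 1, 2: 4, 3: 9}
{0: 0, 1: 1, 2: 4, 3: 9}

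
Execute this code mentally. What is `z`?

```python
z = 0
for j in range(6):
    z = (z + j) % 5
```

Let's trace through this code step by step.

Initialize: z = 0
Entering loop: for j in range(6):

After execution: z = 0
0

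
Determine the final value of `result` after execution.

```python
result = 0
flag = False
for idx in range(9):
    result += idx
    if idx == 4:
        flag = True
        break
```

Let's trace through this code step by step.

Initialize: result = 0
Initialize: flag = False
Entering loop: for idx in range(9):

After execution: result = 10
10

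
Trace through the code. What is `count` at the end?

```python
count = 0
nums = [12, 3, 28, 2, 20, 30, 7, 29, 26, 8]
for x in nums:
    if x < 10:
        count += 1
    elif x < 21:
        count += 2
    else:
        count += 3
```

Let's trace through this code step by step.

Initialize: count = 0
Initialize: nums = [12, 3, 28, 2, 20, 30, 7, 29, 26, 8]
Entering loop: for x in nums:

After execution: count = 20
20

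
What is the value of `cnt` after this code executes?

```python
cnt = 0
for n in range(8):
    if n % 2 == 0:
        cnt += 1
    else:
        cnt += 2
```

Let's trace through this code step by step.

Initialize: cnt = 0
Entering loop: for n in range(8):

After execution: cnt = 12
12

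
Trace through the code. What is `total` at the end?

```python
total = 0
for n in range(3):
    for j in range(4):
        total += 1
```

Let's trace through this code step by step.

Initialize: total = 0
Entering loop: for n in range(3):

After execution: total = 12
12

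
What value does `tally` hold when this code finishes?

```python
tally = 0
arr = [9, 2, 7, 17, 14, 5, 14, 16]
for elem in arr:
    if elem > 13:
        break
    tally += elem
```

Let's trace through this code step by step.

Initialize: tally = 0
Initialize: arr = [9, 2, 7, 17, 14, 5, 14, 16]
Entering loop: for elem in arr:

After execution: tally = 18
18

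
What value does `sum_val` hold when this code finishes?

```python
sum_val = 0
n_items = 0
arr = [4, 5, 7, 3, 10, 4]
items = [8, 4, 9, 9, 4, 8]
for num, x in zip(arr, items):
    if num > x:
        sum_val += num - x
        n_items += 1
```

Let's trace through this code step by step.

Initialize: sum_val = 0
Initialize: n_items = 0
Initialize: arr = [4, 5, 7, 3, 10, 4]
Initialize: items = [8, 4, 9, 9, 4, 8]
Entering loop: for num, x in zip(arr, items):

After execution: sum_val = 7
7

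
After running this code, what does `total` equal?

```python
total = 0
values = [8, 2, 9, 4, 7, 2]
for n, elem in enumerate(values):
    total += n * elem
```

Let's trace through this code step by step.

Initialize: total = 0
Initialize: values = [8, 2, 9, 4, 7, 2]
Entering loop: for n, elem in enumerate(values):

After execution: total = 70
70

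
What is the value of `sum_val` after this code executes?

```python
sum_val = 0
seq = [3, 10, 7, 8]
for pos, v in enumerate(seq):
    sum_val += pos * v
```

Let's trace through this code step by step.

Initialize: sum_val = 0
Initialize: seq = [3, 10, 7, 8]
Entering loop: for pos, v in enumerate(seq):

After execution: sum_val = 48
48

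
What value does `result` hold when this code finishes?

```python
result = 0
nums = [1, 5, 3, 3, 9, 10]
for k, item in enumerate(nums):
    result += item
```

Let's trace through this code step by step.

Initialize: result = 0
Initialize: nums = [1, 5, 3, 3, 9, 10]
Entering loop: for k, item in enumerate(nums):

After execution: result = 31
31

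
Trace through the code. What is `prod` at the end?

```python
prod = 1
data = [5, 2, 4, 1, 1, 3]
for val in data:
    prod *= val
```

Let's trace through this code step by step.

Initialize: prod = 1
Initialize: data = [5, 2, 4, 1, 1, 3]
Entering loop: for val in data:

After execution: prod = 120
120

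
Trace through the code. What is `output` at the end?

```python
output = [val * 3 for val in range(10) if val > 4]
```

Let's trace through this code step by step.

Initialize: output = [val * 3 for val in range(10) if val > 4]

After execution: output = [15, 18, 21, 24, 27]
[15, 18, 21, 24, 27]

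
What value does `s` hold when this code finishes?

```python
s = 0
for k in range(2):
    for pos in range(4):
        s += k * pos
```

Let's trace through this code step by step.

Initialize: s = 0
Entering loop: for k in range(2):

After execution: s = 6
6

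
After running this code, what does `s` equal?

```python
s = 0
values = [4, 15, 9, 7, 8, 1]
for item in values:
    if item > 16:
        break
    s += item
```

Let's trace through this code step by step.

Initialize: s = 0
Initialize: values = [4, 15, 9, 7, 8, 1]
Entering loop: for item in values:

After execution: s = 44
44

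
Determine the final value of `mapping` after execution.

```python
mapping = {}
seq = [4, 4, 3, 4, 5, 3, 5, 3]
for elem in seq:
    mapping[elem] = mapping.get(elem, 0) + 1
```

Let's trace through this code step by step.

Initialize: mapping = {}
Initialize: seq = [4, 4, 3, 4, 5, 3, 5, 3]
Entering loop: for elem in seq:

After execution: mapping = {4: 3, 3: 3, 5: 2}
{4: 3, 3: 3, 5: 2}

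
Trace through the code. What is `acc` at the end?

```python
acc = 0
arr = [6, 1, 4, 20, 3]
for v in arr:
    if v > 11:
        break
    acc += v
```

Let's trace through this code step by step.

Initialize: acc = 0
Initialize: arr = [6, 1, 4, 20, 3]
Entering loop: for v in arr:

After execution: acc = 11
11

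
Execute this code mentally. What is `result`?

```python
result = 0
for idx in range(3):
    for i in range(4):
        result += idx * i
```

Let's trace through this code step by step.

Initialize: result = 0
Entering loop: for idx in range(3):

After execution: result = 18
18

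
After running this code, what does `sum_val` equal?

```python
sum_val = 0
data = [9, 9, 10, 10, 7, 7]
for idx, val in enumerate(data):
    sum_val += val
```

Let's trace through this code step by step.

Initialize: sum_val = 0
Initialize: data = [9, 9, 10, 10, 7, 7]
Entering loop: for idx, val in enumerate(data):

After execution: sum_val = 52
52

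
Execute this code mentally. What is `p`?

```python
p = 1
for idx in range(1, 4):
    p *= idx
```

Let's trace through this code step by step.

Initialize: p = 1
Entering loop: for idx in range(1, 4):

After execution: p = 6
6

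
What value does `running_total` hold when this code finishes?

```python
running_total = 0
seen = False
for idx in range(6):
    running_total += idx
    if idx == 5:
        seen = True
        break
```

Let's trace through this code step by step.

Initialize: running_total = 0
Initialize: seen = False
Entering loop: for idx in range(6):

After execution: running_total = 15
15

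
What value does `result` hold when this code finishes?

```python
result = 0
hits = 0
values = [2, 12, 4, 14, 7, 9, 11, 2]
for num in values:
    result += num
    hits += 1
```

Let's trace through this code step by step.

Initialize: result = 0
Initialize: hits = 0
Initialize: values = [2, 12, 4, 14, 7, 9, 11, 2]
Entering loop: for num in values:

After execution: result = 61
61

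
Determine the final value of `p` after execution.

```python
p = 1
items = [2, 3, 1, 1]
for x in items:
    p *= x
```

Let's trace through this code step by step.

Initialize: p = 1
Initialize: items = [2, 3, 1, 1]
Entering loop: for x in items:

After execution: p = 6
6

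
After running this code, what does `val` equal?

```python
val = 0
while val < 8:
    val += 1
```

Let's trace through this code step by step.

Initialize: val = 0
Entering loop: while val < 8:

After execution: val = 8
8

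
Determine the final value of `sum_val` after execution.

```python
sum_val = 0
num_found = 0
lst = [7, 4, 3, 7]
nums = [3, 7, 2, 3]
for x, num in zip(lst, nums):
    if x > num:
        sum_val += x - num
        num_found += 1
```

Let's trace through this code step by step.

Initialize: sum_val = 0
Initialize: num_found = 0
Initialize: lst = [7, 4, 3, 7]
Initialize: nums = [3, 7, 2, 3]
Entering loop: for x, num in zip(lst, nums):

After execution: sum_val = 9
9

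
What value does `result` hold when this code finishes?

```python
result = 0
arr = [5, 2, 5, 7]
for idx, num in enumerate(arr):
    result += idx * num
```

Let's trace through this code step by step.

Initialize: result = 0
Initialize: arr = [5, 2, 5, 7]
Entering loop: for idx, num in enumerate(arr):

After execution: result = 33
33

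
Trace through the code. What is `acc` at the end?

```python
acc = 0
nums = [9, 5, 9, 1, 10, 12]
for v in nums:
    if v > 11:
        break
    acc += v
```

Let's trace through this code step by step.

Initialize: acc = 0
Initialize: nums = [9, 5, 9, 1, 10, 12]
Entering loop: for v in nums:

After execution: acc = 34
34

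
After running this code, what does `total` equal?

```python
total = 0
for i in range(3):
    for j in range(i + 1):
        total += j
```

Let's trace through this code step by step.

Initialize: total = 0
Entering loop: for i in range(3):

After execution: total = 4
4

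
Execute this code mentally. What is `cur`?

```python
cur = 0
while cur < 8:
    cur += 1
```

Let's trace through this code step by step.

Initialize: cur = 0
Entering loop: while cur < 8:

After execution: cur = 8
8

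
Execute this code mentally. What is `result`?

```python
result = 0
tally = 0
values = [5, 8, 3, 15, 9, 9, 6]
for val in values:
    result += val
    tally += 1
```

Let's trace through this code step by step.

Initialize: result = 0
Initialize: tally = 0
Initialize: values = [5, 8, 3, 15, 9, 9, 6]
Entering loop: for val in values:

After execution: result = 55
55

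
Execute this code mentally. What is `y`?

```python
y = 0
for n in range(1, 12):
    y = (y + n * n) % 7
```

Let's trace through this code step by step.

Initialize: y = 0
Entering loop: for n in range(1, 12):

After execution: y = 2
2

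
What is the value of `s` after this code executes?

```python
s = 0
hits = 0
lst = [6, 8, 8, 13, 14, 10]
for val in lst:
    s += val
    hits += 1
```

Let's trace through this code step by step.

Initialize: s = 0
Initialize: hits = 0
Initialize: lst = [6, 8, 8, 13, 14, 10]
Entering loop: for val in lst:

After execution: s = 59
59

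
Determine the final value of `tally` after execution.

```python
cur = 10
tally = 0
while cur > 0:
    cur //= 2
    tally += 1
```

Let's trace through this code step by step.

Initialize: cur = 10
Initialize: tally = 0
Entering loop: while cur > 0:

After execution: tally = 4
4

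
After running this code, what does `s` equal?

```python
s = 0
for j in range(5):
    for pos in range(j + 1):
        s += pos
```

Let's trace through this code step by step.

Initialize: s = 0
Entering loop: for j in range(5):

After execution: s = 20
20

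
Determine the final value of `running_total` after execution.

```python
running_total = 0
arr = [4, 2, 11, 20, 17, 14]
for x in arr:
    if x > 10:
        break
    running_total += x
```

Let's trace through this code step by step.

Initialize: running_total = 0
Initialize: arr = [4, 2, 11, 20, 17, 14]
Entering loop: for x in arr:

After execution: running_total = 6
6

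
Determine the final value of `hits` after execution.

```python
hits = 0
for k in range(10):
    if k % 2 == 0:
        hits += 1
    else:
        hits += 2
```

Let's trace through this code step by step.

Initialize: hits = 0
Entering loop: for k in range(10):

After execution: hits = 15
15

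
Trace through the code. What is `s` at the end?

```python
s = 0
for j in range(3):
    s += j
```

Let's trace through this code step by step.

Initialize: s = 0
Entering loop: for j in range(3):

After execution: s = 3
3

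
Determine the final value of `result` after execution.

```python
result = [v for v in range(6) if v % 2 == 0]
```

Let's trace through this code step by step.

Initialize: result = [v for v in range(6) if v % 2 == 0]

After execution: result = [0, 2, 4]
[0, 2, 4]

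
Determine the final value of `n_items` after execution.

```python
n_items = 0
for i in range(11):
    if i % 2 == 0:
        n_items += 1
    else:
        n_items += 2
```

Let's trace through this code step by step.

Initialize: n_items = 0
Entering loop: for i in range(11):

After execution: n_items = 16
16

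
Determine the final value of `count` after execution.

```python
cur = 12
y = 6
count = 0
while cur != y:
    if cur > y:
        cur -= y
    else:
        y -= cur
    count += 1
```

Let's trace through this code step by step.

Initialize: cur = 12
Initialize: y = 6
Initialize: count = 0
Entering loop: while cur != y:

After execution: count = 1
1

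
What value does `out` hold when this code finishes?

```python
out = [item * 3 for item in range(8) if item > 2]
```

Let's trace through this code step by step.

Initialize: out = [item * 3 for item in range(8) if item > 2]

After execution: out = [9, 12, 15, 18, 21]
[9, 12, 15, 18, 21]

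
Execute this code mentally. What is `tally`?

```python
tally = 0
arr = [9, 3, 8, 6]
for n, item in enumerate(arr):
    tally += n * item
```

Let's trace through this code step by step.

Initialize: tally = 0
Initialize: arr = [9, 3, 8, 6]
Entering loop: for n, item in enumerate(arr):

After execution: tally = 37
37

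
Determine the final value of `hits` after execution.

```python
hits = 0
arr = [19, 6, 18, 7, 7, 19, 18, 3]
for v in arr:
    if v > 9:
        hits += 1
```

Let's trace through this code step by step.

Initialize: hits = 0
Initialize: arr = [19, 6, 18, 7, 7, 19, 18, 3]
Entering loop: for v in arr:

After execution: hits = 4
4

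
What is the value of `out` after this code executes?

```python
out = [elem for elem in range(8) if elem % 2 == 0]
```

Let's trace through this code step by step.

Initialize: out = [elem for elem in range(8) if elem % 2 == 0]

After execution: out = [0, 2, 4, 6]
[0, 2, 4, 6]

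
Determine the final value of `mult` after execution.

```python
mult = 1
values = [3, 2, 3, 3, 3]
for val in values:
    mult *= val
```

Let's trace through this code step by step.

Initialize: mult = 1
Initialize: values = [3, 2, 3, 3, 3]
Entering loop: for val in values:

After execution: mult = 162
162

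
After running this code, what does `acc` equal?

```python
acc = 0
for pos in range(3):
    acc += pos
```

Let's trace through this code step by step.

Initialize: acc = 0
Entering loop: for pos in range(3):

After execution: acc = 3
3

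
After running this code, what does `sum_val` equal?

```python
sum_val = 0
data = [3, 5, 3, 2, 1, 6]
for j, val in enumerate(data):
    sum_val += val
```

Let's trace through this code step by step.

Initialize: sum_val = 0
Initialize: data = [3, 5, 3, 2, 1, 6]
Entering loop: for j, val in enumerate(data):

After execution: sum_val = 20
20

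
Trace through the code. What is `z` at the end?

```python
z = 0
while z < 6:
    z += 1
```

Let's trace through this code step by step.

Initialize: z = 0
Entering loop: while z < 6:

After execution: z = 6
6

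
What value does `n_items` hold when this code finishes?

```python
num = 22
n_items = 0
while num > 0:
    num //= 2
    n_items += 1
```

Let's trace through this code step by step.

Initialize: num = 22
Initialize: n_items = 0
Entering loop: while num > 0:

After execution: n_items = 5
5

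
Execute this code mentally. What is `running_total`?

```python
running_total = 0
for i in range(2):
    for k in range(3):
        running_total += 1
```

Let's trace through this code step by step.

Initialize: running_total = 0
Entering loop: for i in range(2):

After execution: running_total = 6
6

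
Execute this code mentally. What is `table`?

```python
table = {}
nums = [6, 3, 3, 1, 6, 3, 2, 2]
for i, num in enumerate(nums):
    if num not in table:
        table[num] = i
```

Let's trace through this code step by step.

Initialize: table = {}
Initialize: nums = [6, 3, 3, 1, 6, 3, 2, 2]
Entering loop: for i, num in enumerate(nums):

After execution: table = {6: 0, 3: 1, 1: 3, 2: 6}
{6: 0, 3: 1, 1: 3, 2: 6}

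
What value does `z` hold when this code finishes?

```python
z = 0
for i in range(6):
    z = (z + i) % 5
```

Let's trace through this code step by step.

Initialize: z = 0
Entering loop: for i in range(6):

After execution: z = 0
0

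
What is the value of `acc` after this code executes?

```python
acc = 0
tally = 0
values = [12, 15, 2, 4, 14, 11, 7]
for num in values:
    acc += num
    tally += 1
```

Let's trace through this code step by step.

Initialize: acc = 0
Initialize: tally = 0
Initialize: values = [12, 15, 2, 4, 14, 11, 7]
Entering loop: for num in values:

After execution: acc = 65
65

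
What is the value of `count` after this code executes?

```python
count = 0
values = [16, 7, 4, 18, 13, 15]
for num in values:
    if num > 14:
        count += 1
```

Let's trace through this code step by step.

Initialize: count = 0
Initialize: values = [16, 7, 4, 18, 13, 15]
Entering loop: for num in values:

After execution: count = 3
3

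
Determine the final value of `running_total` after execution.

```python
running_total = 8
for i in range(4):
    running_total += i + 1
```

Let's trace through this code step by step.

Initialize: running_total = 8
Entering loop: for i in range(4):

After execution: running_total = 18
18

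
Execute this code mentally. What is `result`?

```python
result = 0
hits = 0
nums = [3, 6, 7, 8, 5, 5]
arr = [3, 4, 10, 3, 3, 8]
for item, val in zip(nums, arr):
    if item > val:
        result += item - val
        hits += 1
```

Let's trace through this code step by step.

Initialize: result = 0
Initialize: hits = 0
Initialize: nums = [3, 6, 7, 8, 5, 5]
Initialize: arr = [3, 4, 10, 3, 3, 8]
Entering loop: for item, val in zip(nums, arr):

After execution: result = 9
9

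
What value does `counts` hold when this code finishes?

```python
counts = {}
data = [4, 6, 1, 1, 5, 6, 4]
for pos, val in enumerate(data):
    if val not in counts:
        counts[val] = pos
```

Let's trace through this code step by step.

Initialize: counts = {}
Initialize: data = [4, 6, 1, 1, 5, 6, 4]
Entering loop: for pos, val in enumerate(data):

After execution: counts = {4: 0, 6: 1, 1: 2, 5: 4}
{4: 0, 6: 1, 1: 2, 5: 4}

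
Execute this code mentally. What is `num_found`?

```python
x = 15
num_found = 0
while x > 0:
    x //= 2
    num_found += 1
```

Let's trace through this code step by step.

Initialize: x = 15
Initialize: num_found = 0
Entering loop: while x > 0:

After execution: num_found = 4
4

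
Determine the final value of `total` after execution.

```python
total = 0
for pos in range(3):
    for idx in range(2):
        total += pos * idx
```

Let's trace through this code step by step.

Initialize: total = 0
Entering loop: for pos in range(3):

After execution: total = 3
3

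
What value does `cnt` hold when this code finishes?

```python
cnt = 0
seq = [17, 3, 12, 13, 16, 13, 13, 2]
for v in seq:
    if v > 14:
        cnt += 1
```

Let's trace through this code step by step.

Initialize: cnt = 0
Initialize: seq = [17, 3, 12, 13, 16, 13, 13, 2]
Entering loop: for v in seq:

After execution: cnt = 2
2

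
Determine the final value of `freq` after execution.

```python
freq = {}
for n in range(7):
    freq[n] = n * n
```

Let's trace through this code step by step.

Initialize: freq = {}
Entering loop: for n in range(7):

After execution: freq = {0: 0, 1: 1, 2: 4, 3: 9, 4: 16, 5: 25, 6: 36}
{0: 0, 1: 1, 2: 4, 3: 9, 4: 16, 5: 25, 6: 36}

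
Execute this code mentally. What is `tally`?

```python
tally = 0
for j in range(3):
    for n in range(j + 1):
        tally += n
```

Let's trace through this code step by step.

Initialize: tally = 0
Entering loop: for j in range(3):

After execution: tally = 4
4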